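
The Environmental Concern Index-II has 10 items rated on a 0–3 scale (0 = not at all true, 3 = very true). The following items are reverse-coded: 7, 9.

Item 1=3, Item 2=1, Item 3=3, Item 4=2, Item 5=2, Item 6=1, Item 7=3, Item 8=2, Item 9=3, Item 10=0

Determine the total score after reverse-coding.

Raw sum = 20. Reverse-coded items: 7, 9; their raw sum = 6.
Each reversal replaces raw with 3 − raw, changing the total by 3 − 2·raw per item.
Total = 20 + 2·3 − 2·6 = 20 + 6 − 12 = 14

14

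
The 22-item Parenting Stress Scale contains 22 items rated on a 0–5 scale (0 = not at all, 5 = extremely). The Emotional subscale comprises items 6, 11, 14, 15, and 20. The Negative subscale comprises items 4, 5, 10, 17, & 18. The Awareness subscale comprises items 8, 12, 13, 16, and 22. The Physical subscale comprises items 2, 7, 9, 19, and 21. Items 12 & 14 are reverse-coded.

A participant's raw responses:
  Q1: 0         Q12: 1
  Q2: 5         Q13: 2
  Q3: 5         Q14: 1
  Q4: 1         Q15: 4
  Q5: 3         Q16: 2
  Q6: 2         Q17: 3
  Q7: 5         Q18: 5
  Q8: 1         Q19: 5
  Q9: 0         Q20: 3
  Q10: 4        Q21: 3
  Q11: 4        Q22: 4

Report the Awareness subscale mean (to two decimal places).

Awareness items: 8, 12, 13, 16, 22.
Of these, item 12 is reverse-coded; reversed = (0+5) − raw = 5 − raw.
  item 8: 1
  item 12: 5 − 1 = 4
  item 13: 2
  item 16: 2
  item 22: 4
Sum = 1 + 4 + 2 + 2 + 4 = 13
Mean = 13 / 5 = 2.60

2.60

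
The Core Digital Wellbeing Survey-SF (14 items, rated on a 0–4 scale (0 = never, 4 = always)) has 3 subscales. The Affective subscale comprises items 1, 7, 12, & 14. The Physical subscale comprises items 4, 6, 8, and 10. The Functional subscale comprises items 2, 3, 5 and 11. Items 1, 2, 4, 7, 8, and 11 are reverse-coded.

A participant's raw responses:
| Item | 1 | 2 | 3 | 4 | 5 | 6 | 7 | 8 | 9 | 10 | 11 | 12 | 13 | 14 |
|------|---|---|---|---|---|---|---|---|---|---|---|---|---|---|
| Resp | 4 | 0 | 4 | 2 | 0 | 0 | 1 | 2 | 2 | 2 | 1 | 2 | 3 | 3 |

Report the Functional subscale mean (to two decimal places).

2.75

Functional items: 2, 3, 5, 11.
Of these, items 2 & 11 are reverse-coded; reversed = (0+4) − raw = 4 − raw.
  item 2: 4 − 0 = 4
  item 3: 4
  item 5: 0
  item 11: 4 − 1 = 3
Sum = 4 + 4 + 0 + 3 = 11
Mean = 11 / 4 = 2.75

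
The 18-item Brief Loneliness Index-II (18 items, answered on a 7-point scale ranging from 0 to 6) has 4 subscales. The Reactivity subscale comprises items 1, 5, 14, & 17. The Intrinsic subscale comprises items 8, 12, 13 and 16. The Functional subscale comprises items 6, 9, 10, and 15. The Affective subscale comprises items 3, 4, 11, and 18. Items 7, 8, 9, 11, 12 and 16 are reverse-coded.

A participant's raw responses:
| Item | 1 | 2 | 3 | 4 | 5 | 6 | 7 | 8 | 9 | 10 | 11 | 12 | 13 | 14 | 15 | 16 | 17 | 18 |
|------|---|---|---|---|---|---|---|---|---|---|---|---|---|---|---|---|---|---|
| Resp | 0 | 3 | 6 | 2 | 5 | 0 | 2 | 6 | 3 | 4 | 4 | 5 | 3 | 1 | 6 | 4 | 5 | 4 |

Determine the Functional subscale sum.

Functional items: 6, 9, 10, 15.
Of these, item 9 is reverse-coded; reversed = (0+6) − raw = 6 − raw.
  item 6: 0
  item 9: 6 − 3 = 3
  item 10: 4
  item 15: 6
Sum = 0 + 3 + 4 + 6 = 13

13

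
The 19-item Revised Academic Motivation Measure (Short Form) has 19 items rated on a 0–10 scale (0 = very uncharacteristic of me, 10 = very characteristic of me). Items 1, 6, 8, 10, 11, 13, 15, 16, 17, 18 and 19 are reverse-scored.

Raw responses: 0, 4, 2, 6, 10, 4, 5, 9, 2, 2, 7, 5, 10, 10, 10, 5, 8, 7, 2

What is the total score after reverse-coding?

90

Apply reverse scoring (reversed = (0+10) − raw = 10 − raw):
  item 1: 10 − 0 = 10
  item 6: 10 − 4 = 6
  item 8: 10 − 9 = 1
  item 10: 10 − 2 = 8
  item 11: 10 − 7 = 3
  item 13: 10 − 10 = 0
  item 15: 10 − 10 = 0
  item 16: 10 − 5 = 5
  item 17: 10 − 8 = 2
  item 18: 10 − 7 = 3
  item 19: 10 − 2 = 8
Scored responses: 10, 4, 2, 6, 10, 6, 5, 1, 2, 8, 3, 5, 0, 10, 0, 5, 2, 3, 8
Total = 10 + 4 + 2 + 6 + 10 + 6 + 5 + 1 + 2 + 8 + 3 + 5 + 0 + 10 + 0 + 5 + 2 + 3 + 8 = 90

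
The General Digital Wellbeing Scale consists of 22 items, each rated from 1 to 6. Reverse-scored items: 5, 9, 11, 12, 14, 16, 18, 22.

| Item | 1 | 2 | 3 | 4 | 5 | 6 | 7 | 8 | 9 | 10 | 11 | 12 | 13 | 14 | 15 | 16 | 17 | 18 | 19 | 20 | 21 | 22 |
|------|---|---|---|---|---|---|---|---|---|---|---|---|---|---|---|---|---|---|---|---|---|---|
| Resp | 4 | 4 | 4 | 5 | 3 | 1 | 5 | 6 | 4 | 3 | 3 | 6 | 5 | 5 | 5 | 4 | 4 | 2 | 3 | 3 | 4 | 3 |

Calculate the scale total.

82

Reversing items 5, 9, 11, 12, 14, 16, 18, & 22 with 7 − raw:
Total = 4 + 4 + 4 + 5 + (7−3) + 1 + 5 + 6 + (7−4) + 3 + (7−3) + (7−6) + 5 + (7−5) + 5 + (7−4) + 4 + (7−2) + 3 + 3 + 4 + (7−3)
      = 4 + 4 + 4 + 5 + 4 + 1 + 5 + 6 + 3 + 3 + 4 + 1 + 5 + 2 + 5 + 3 + 4 + 5 + 3 + 3 + 4 + 4 = 82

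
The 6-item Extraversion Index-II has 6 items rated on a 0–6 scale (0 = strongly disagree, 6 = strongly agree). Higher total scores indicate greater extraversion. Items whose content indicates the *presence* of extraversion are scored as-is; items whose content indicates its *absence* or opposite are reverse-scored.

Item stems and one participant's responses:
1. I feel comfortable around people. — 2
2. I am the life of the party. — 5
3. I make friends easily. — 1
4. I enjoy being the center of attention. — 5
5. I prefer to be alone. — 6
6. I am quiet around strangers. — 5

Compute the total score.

14

Items 5, 6 describe the absence/opposite of extraversion → reverse-score.
reverse-coded value = 6 − response.
  item 1: 2
  item 2: 5
  item 3: 1
  item 4: 5
  item 5: 6 − 6 = 0
  item 6: 6 − 5 = 1
Total = 2 + 5 + 1 + 5 + 0 + 1 = 14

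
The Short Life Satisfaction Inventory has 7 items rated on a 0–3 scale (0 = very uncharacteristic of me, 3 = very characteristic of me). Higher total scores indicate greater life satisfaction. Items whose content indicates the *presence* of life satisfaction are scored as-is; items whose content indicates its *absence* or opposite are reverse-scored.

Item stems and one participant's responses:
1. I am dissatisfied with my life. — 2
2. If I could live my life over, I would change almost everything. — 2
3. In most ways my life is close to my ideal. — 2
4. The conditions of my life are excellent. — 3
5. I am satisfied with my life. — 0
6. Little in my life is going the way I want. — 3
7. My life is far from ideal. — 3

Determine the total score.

7

Items 1, 2, 6, 7 describe the absence/opposite of life satisfaction → reverse-score.
reversed = (0+3) − raw = 3 − raw.
  item 1: 3 − 2 = 1
  item 2: 3 − 2 = 1
  item 3: 2
  item 4: 3
  item 5: 0
  item 6: 3 − 3 = 0
  item 7: 3 − 3 = 0
Total = 1 + 1 + 2 + 3 + 0 + 0 + 0 = 7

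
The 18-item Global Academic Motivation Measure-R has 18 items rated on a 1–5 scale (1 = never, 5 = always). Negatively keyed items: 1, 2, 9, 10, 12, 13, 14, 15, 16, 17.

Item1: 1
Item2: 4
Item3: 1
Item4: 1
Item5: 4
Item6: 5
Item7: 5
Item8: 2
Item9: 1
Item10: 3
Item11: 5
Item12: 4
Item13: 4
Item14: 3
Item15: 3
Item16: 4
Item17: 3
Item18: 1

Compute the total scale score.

Reversing items 1, 2, 9, 10, 12, 13, 14, 15, 16, and 17 with 6 − raw:
Total = (6−1) + (6−4) + 1 + 1 + 4 + 5 + 5 + 2 + (6−1) + (6−3) + 5 + (6−4) + (6−4) + (6−3) + (6−3) + (6−4) + (6−3) + 1
      = 5 + 2 + 1 + 1 + 4 + 5 + 5 + 2 + 5 + 3 + 5 + 2 + 2 + 3 + 3 + 2 + 3 + 1 = 54

54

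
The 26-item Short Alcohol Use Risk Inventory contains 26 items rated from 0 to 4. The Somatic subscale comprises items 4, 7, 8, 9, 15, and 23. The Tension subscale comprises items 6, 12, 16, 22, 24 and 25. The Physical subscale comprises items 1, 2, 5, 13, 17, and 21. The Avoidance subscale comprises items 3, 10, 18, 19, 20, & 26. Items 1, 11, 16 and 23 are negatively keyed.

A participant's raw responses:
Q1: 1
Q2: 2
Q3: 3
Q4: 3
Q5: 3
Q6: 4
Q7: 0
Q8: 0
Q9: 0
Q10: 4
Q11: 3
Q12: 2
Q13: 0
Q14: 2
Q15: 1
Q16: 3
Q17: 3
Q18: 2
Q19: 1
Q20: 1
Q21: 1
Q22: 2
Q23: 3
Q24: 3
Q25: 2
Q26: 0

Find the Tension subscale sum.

Tension items: 6, 12, 16, 22, 24, 25.
Of these, item 16 is negatively keyed; on a 0–4 scale, reversed = 4 − raw.
  item 6: 4
  item 12: 2
  item 16: 4 − 3 = 1
  item 22: 2
  item 24: 3
  item 25: 2
Sum = 4 + 2 + 1 + 2 + 3 + 2 = 14

14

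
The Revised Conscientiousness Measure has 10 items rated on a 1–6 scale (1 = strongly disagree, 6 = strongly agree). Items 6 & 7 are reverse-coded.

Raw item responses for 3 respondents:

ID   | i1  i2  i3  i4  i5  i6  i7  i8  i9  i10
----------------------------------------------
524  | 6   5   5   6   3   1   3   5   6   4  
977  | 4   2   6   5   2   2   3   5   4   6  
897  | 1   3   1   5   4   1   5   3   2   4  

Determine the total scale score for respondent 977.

43

Respondent 977 raw: 4, 2, 6, 5, 2, 2, 3, 5, 4, 6.
Reverse-coded (on a 1–6 scale, reversed = 7 − raw):
  item 1: 4
  item 2: 2
  item 3: 6
  item 4: 5
  item 5: 2
  item 6: 7 − 2 = 5
  item 7: 7 − 3 = 4
  item 8: 5
  item 9: 4
  item 10: 6
Sum = 4 + 2 + 6 + 5 + 2 + 5 + 4 + 5 + 4 + 6 = 43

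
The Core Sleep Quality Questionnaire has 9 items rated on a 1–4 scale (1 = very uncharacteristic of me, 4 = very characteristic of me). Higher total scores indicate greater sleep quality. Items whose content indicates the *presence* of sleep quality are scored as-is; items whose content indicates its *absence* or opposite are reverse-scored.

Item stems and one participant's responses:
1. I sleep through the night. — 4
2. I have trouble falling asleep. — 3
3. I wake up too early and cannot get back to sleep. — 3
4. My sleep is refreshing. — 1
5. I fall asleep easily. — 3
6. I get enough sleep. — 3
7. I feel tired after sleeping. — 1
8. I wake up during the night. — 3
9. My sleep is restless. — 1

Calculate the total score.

Items 2, 3, 7, 8, 9 describe the absence/opposite of sleep quality → reverse-score.
reverse-coded value = 5 − response.
  item 1: 4
  item 2: 5 − 3 = 2
  item 3: 5 − 3 = 2
  item 4: 1
  item 5: 3
  item 6: 3
  item 7: 5 − 1 = 4
  item 8: 5 − 3 = 2
  item 9: 5 − 1 = 4
Total = 4 + 2 + 2 + 1 + 3 + 3 + 4 + 2 + 4 = 25

25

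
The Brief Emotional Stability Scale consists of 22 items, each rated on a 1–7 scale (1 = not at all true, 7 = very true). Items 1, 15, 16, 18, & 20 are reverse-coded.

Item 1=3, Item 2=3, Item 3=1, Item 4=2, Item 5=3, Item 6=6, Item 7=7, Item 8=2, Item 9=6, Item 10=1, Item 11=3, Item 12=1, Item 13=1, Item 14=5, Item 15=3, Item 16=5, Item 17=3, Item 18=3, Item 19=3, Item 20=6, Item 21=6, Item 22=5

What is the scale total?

Raw sum = 78. Reverse-coded items: 1, 15, 16, 18, 20; their raw sum = 20.
Each reversal replaces raw with 8 − raw, changing the total by 8 − 2·raw per item.
Total = 78 + 5·8 − 2·20 = 78 + 40 − 40 = 78

78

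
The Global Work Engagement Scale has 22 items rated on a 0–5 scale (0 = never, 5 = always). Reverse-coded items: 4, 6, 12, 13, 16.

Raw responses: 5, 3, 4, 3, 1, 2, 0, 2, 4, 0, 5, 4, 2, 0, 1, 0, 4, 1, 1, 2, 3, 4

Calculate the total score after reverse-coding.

54

Reversing items 4, 6, 12, 13, and 16 with 5 − raw:
Total = 5 + 3 + 4 + (5−3) + 1 + (5−2) + 0 + 2 + 4 + 0 + 5 + (5−4) + (5−2) + 0 + 1 + (5−0) + 4 + 1 + 1 + 2 + 3 + 4
      = 5 + 3 + 4 + 2 + 1 + 3 + 0 + 2 + 4 + 0 + 5 + 1 + 3 + 0 + 1 + 5 + 4 + 1 + 1 + 2 + 3 + 4 = 54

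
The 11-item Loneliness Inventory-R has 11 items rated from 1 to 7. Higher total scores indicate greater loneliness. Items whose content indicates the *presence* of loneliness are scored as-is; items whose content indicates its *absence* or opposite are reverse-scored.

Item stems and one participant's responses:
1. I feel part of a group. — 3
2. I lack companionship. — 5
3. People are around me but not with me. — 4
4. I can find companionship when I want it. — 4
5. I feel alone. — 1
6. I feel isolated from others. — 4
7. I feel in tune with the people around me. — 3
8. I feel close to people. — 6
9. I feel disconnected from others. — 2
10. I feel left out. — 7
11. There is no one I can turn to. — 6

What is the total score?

Items 1, 4, 7, 8 describe the absence/opposite of loneliness → reverse-score.
reverse-coded value = 8 − response.
  item 1: 8 − 3 = 5
  item 2: 5
  item 3: 4
  item 4: 8 − 4 = 4
  item 5: 1
  item 6: 4
  item 7: 8 − 3 = 5
  item 8: 8 − 6 = 2
  item 9: 2
  item 10: 7
  item 11: 6
Total = 5 + 5 + 4 + 4 + 1 + 4 + 5 + 2 + 2 + 7 + 6 = 45

45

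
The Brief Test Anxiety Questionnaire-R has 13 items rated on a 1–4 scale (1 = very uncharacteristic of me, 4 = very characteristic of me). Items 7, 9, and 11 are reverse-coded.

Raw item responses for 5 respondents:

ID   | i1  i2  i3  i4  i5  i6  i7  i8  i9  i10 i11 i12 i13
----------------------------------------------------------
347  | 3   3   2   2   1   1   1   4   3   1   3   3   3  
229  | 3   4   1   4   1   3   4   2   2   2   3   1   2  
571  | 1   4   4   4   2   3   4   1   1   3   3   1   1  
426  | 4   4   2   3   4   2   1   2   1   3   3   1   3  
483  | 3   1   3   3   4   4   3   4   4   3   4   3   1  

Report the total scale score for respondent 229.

29

Respondent 229 raw: 3, 4, 1, 4, 1, 3, 4, 2, 2, 2, 3, 1, 2.
Reverse-coded (reverse-coded value = 5 − response):
  item 1: 3
  item 2: 4
  item 3: 1
  item 4: 4
  item 5: 1
  item 6: 3
  item 7: 5 − 4 = 1
  item 8: 2
  item 9: 5 − 2 = 3
  item 10: 2
  item 11: 5 − 3 = 2
  item 12: 1
  item 13: 2
Sum = 3 + 4 + 1 + 4 + 1 + 3 + 1 + 2 + 3 + 2 + 2 + 1 + 2 = 29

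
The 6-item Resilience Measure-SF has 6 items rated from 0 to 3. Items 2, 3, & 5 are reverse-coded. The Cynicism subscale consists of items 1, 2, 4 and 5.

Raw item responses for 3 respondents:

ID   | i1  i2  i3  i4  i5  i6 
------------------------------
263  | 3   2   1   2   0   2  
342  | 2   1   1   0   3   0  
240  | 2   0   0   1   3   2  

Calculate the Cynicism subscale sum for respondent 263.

Respondent 263 raw: 3, 2, 1, 2, 0, 2.
Cynicism items: 1, 2, 4, 5.
Reverse-coded (on a 0–3 scale, reversed = 3 − raw):
  item 1: 3
  item 2: 3 − 2 = 1
  item 4: 2
  item 5: 3 − 0 = 3
Sum = 3 + 1 + 2 + 3 = 9

9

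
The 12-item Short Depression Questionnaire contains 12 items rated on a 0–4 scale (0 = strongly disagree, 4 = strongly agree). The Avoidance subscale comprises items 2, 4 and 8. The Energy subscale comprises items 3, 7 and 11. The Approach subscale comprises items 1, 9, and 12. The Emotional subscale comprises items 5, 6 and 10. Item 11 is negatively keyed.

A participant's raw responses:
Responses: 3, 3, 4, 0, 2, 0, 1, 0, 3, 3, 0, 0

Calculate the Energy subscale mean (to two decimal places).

3.00

Energy items: 3, 7, 11.
Of these, item 11 is negatively keyed; reversed = (0+4) − raw = 4 − raw.
  item 3: 4
  item 7: 1
  item 11: 4 − 0 = 4
Sum = 4 + 1 + 4 = 9
Mean = 9 / 3 = 3.00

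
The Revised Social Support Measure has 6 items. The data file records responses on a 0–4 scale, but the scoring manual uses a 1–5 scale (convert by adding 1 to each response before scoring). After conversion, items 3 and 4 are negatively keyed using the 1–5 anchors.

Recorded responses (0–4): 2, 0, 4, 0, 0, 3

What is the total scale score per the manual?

15

Convert to 1–5: 3, 1, 5, 1, 1, 4
Reverse-coded (on a 1–5 scale, reversed = 6 − raw):
  item 3: 6 − 5 = 1
  item 4: 6 − 1 = 5
Scored: 3, 1, 1, 5, 1, 4
Total = 15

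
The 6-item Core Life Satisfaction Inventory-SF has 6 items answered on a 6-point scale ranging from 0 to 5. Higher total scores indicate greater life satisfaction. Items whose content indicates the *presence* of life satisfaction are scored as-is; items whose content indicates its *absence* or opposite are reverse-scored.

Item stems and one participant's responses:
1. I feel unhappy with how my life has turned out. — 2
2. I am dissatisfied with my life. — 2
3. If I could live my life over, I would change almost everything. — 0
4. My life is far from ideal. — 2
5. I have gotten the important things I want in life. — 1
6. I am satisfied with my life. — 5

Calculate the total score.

20

Items 1, 2, 3, 4 describe the absence/opposite of life satisfaction → reverse-score.
reversed = (0+5) − raw = 5 − raw.
  item 1: 5 − 2 = 3
  item 2: 5 − 2 = 3
  item 3: 5 − 0 = 5
  item 4: 5 − 2 = 3
  item 5: 1
  item 6: 5
Total = 3 + 3 + 5 + 3 + 1 + 5 = 20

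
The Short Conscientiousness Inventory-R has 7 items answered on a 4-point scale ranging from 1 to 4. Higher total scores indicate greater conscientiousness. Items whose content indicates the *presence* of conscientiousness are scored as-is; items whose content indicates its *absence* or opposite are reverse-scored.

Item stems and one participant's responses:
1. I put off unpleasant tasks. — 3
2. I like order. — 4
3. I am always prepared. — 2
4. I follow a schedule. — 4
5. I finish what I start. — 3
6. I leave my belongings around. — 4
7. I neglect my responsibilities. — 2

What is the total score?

Items 1, 6, 7 describe the absence/opposite of conscientiousness → reverse-score.
reversed = (1+4) − raw = 5 − raw.
  item 1: 5 − 3 = 2
  item 2: 4
  item 3: 2
  item 4: 4
  item 5: 3
  item 6: 5 − 4 = 1
  item 7: 5 − 2 = 3
Total = 2 + 4 + 2 + 4 + 3 + 1 + 3 = 19

19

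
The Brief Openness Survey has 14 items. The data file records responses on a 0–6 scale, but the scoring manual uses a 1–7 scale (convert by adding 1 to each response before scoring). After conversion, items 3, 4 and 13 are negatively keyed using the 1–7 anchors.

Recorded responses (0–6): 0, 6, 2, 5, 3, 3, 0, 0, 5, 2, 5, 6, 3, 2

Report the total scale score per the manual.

Convert to 1–7: 1, 7, 3, 6, 4, 4, 1, 1, 6, 3, 6, 7, 4, 3
Reverse-coded (reverse-coded value = 8 − response):
  item 3: 8 − 3 = 5
  item 4: 8 − 6 = 2
  item 13: 8 − 4 = 4
Scored: 1, 7, 5, 2, 4, 4, 1, 1, 6, 3, 6, 7, 4, 3
Total = 54

54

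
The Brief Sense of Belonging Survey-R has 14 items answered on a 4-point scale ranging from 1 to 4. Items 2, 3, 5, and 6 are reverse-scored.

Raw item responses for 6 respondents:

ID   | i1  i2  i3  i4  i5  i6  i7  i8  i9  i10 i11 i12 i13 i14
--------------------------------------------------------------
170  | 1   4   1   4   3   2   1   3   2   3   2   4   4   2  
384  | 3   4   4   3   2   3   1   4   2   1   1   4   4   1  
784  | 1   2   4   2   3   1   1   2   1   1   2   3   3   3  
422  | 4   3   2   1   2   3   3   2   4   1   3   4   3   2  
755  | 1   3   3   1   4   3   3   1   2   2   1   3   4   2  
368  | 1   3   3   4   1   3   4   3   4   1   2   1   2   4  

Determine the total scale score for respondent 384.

31

Respondent 384 raw: 3, 4, 4, 3, 2, 3, 1, 4, 2, 1, 1, 4, 4, 1.
Reverse-coded (reversed = (1+4) − raw = 5 − raw):
  item 1: 3
  item 2: 5 − 4 = 1
  item 3: 5 − 4 = 1
  item 4: 3
  item 5: 5 − 2 = 3
  item 6: 5 − 3 = 2
  item 7: 1
  item 8: 4
  item 9: 2
  item 10: 1
  item 11: 1
  item 12: 4
  item 13: 4
  item 14: 1
Sum = 3 + 1 + 1 + 3 + 3 + 2 + 1 + 4 + 2 + 1 + 1 + 4 + 4 + 1 = 31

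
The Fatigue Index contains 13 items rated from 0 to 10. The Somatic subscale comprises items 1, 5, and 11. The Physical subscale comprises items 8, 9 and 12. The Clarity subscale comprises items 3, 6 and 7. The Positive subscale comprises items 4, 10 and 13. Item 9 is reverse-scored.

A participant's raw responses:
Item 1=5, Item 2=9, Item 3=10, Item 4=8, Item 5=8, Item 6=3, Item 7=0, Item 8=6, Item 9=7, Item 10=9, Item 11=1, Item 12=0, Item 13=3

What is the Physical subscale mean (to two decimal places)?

3.00

Physical items: 8, 9, 12.
Of these, item 9 is reverse-scored; reversed = (0+10) − raw = 10 − raw.
  item 8: 6
  item 9: 10 − 7 = 3
  item 12: 0
Sum = 6 + 3 + 0 = 9
Mean = 9 / 3 = 3.00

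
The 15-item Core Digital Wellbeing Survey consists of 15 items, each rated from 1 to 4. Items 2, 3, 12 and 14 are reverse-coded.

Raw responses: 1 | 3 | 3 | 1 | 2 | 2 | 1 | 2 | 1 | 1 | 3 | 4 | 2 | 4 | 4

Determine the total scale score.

26

Apply reverse scoring (on a 1–4 scale, reversed = 5 − raw):
  item 2: 5 − 3 = 2
  item 3: 5 − 3 = 2
  item 12: 5 − 4 = 1
  item 14: 5 − 4 = 1
After reverse-coding: 1, 2, 2, 1, 2, 2, 1, 2, 1, 1, 3, 1, 2, 1, 4
Total = 1 + 2 + 2 + 1 + 2 + 2 + 1 + 2 + 1 + 1 + 3 + 1 + 2 + 1 + 4 = 26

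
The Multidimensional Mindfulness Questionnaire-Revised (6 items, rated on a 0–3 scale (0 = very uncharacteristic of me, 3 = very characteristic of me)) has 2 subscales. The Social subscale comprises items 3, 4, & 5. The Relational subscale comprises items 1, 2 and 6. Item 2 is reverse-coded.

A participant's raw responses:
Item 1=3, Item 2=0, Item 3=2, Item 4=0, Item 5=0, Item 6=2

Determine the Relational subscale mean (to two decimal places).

2.67

Relational items: 1, 2, 6.
Of these, item 2 is reverse-coded; on a 0–3 scale, reversed = 3 − raw.
  item 1: 3
  item 2: 3 − 0 = 3
  item 6: 2
Sum = 3 + 3 + 2 = 8
Mean = 8 / 3 = 2.67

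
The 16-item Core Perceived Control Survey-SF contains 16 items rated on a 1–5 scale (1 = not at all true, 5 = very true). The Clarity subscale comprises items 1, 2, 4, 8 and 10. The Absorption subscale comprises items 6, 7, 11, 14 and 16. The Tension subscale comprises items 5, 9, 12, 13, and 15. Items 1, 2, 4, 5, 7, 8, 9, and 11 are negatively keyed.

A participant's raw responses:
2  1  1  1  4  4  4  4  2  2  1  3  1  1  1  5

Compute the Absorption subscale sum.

17

Absorption items: 6, 7, 11, 14, 16.
Of these, items 7 and 11 are negatively keyed; on a 1–5 scale, reversed = 6 − raw.
  item 6: 4
  item 7: 6 − 4 = 2
  item 11: 6 − 1 = 5
  item 14: 1
  item 16: 5
Sum = 4 + 2 + 5 + 1 + 5 = 17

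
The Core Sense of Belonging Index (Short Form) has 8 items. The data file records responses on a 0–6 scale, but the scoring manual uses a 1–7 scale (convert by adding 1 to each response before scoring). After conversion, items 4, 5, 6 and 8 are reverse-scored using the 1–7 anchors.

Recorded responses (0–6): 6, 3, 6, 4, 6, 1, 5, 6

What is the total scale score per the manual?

Convert to 1–7: 7, 4, 7, 5, 7, 2, 6, 7
Reverse-coded (on a 1–7 scale, reversed = 8 − raw):
  item 4: 8 − 5 = 3
  item 5: 8 − 7 = 1
  item 6: 8 − 2 = 6
  item 8: 8 − 7 = 1
Scored: 7, 4, 7, 3, 1, 6, 6, 1
Total = 35

35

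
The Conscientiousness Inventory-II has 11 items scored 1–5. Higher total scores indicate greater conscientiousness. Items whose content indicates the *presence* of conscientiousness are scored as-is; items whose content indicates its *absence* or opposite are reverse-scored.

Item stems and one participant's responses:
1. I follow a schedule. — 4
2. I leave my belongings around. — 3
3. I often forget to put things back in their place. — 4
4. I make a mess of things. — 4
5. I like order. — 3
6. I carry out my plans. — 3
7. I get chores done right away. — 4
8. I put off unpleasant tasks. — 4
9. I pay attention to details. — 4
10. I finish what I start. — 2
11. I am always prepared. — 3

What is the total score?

Items 2, 3, 4, 8 describe the absence/opposite of conscientiousness → reverse-score.
reversed = (1+5) − raw = 6 − raw.
  item 1: 4
  item 2: 6 − 3 = 3
  item 3: 6 − 4 = 2
  item 4: 6 − 4 = 2
  item 5: 3
  item 6: 3
  item 7: 4
  item 8: 6 − 4 = 2
  item 9: 4
  item 10: 2
  item 11: 3
Total = 4 + 3 + 2 + 2 + 3 + 3 + 4 + 2 + 4 + 2 + 3 = 32

32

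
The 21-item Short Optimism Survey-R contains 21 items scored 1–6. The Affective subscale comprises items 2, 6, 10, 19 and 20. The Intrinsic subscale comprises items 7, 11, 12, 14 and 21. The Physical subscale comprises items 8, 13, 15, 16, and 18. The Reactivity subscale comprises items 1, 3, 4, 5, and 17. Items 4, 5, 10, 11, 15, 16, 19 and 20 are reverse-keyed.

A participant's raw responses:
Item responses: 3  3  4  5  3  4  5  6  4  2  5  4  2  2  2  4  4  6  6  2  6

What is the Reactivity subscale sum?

Reactivity items: 1, 3, 4, 5, 17.
Of these, items 4 & 5 are reverse-keyed; on a 1–6 scale, reversed = 7 − raw.
  item 1: 3
  item 3: 4
  item 4: 7 − 5 = 2
  item 5: 7 − 3 = 4
  item 17: 4
Sum = 3 + 4 + 2 + 4 + 4 = 17

17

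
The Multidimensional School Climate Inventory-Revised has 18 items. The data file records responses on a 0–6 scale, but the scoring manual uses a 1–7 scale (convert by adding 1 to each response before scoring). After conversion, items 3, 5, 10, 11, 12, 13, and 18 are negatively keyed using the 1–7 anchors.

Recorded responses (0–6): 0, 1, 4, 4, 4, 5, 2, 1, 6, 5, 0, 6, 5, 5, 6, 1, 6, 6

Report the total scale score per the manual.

Convert to 1–7: 1, 2, 5, 5, 5, 6, 3, 2, 7, 6, 1, 7, 6, 6, 7, 2, 7, 7
Reverse-coded (reversed = (1+7) − raw = 8 − raw):
  item 3: 8 − 5 = 3
  item 5: 8 − 5 = 3
  item 10: 8 − 6 = 2
  item 11: 8 − 1 = 7
  item 12: 8 − 7 = 1
  item 13: 8 − 6 = 2
  item 18: 8 − 7 = 1
Scored: 1, 2, 3, 5, 3, 6, 3, 2, 7, 2, 7, 1, 2, 6, 7, 2, 7, 1
Total = 67

67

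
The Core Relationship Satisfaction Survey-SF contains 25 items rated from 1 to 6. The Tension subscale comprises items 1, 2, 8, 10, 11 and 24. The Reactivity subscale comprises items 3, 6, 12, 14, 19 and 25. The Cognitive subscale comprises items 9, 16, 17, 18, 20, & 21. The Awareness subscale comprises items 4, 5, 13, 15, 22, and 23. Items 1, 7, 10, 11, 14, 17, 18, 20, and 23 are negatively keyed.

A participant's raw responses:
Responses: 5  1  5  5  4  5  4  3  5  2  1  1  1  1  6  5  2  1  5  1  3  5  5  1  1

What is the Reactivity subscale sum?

Reactivity items: 3, 6, 12, 14, 19, 25.
Of these, item 14 is negatively keyed; reversed = (1+6) − raw = 7 − raw.
  item 3: 5
  item 6: 5
  item 12: 1
  item 14: 7 − 1 = 6
  item 19: 5
  item 25: 1
Sum = 5 + 5 + 1 + 6 + 5 + 1 = 23

23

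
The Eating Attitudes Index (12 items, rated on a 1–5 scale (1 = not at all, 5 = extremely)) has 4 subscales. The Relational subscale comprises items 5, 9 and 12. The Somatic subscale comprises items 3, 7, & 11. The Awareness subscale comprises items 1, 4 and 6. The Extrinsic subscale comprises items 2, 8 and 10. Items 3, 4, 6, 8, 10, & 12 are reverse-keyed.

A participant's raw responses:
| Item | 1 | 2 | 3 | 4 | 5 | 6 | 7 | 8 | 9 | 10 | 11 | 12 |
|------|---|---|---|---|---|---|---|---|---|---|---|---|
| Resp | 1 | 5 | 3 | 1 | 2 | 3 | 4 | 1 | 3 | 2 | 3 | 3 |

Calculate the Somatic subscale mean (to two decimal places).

Somatic items: 3, 7, 11.
Of these, item 3 is reverse-keyed; reversed = (1+5) − raw = 6 − raw.
  item 3: 6 − 3 = 3
  item 7: 4
  item 11: 3
Sum = 3 + 4 + 3 = 10
Mean = 10 / 3 = 3.33

3.33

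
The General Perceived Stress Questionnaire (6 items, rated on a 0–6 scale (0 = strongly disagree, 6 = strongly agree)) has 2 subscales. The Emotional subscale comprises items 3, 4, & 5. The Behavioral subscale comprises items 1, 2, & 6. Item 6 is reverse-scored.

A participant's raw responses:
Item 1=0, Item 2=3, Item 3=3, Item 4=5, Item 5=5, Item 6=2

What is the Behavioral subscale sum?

7

Behavioral items: 1, 2, 6.
Of these, item 6 is reverse-scored; on a 0–6 scale, reversed = 6 − raw.
  item 1: 0
  item 2: 3
  item 6: 6 − 2 = 4
Sum = 0 + 3 + 4 = 7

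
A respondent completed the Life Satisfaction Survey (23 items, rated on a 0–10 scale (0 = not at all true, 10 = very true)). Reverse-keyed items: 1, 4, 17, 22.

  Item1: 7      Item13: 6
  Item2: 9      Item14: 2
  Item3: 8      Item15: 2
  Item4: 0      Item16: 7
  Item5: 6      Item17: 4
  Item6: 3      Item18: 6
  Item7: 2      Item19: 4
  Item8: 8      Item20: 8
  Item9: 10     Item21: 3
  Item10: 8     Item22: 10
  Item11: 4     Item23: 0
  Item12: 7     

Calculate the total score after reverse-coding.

122

Raw sum = 124. Reverse-keyed items: 1, 4, 17, 22; their raw sum = 21.
Each reversal replaces raw with 10 − raw, changing the total by 10 − 2·raw per item.
Total = 124 + 4·10 − 2·21 = 124 + 40 − 42 = 122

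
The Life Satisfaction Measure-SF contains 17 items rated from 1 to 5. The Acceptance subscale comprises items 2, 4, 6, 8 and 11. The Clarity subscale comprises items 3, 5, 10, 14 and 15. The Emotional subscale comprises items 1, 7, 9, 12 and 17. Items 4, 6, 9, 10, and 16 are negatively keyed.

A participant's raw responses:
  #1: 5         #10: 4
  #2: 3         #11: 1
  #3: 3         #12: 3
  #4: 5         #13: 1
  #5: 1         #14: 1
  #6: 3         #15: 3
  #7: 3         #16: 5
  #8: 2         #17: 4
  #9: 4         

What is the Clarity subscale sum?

10

Clarity items: 3, 5, 10, 14, 15.
Of these, item 10 is negatively keyed; reversed = (1+5) − raw = 6 − raw.
  item 3: 3
  item 5: 1
  item 10: 6 − 4 = 2
  item 14: 1
  item 15: 3
Sum = 3 + 1 + 2 + 1 + 3 = 10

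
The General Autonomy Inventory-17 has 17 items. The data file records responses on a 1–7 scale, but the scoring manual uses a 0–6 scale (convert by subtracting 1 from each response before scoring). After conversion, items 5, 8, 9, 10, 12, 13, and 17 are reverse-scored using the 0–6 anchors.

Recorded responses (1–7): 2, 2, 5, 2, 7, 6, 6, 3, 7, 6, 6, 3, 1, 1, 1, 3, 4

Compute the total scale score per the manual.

Convert to 0–6: 1, 1, 4, 1, 6, 5, 5, 2, 6, 5, 5, 2, 0, 0, 0, 2, 3
Reverse-coded (reverse-coded value = 6 − response):
  item 5: 6 − 6 = 0
  item 8: 6 − 2 = 4
  item 9: 6 − 6 = 0
  item 10: 6 − 5 = 1
  item 12: 6 − 2 = 4
  item 13: 6 − 0 = 6
  item 17: 6 − 3 = 3
Scored: 1, 1, 4, 1, 0, 5, 5, 4, 0, 1, 5, 4, 6, 0, 0, 2, 3
Total = 42

42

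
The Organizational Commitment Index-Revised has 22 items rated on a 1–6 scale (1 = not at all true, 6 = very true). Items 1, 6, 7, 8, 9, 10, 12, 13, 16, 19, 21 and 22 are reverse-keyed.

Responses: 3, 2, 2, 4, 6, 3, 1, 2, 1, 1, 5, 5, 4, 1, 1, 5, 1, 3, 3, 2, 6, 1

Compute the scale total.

Apply reverse scoring (reverse-coded value = 7 − response):
  item 1: 7 − 3 = 4
  item 6: 7 − 3 = 4
  item 7: 7 − 1 = 6
  item 8: 7 − 2 = 5
  item 9: 7 − 1 = 6
  item 10: 7 − 1 = 6
  item 12: 7 − 5 = 2
  item 13: 7 − 4 = 3
  item 16: 7 − 5 = 2
  item 19: 7 − 3 = 4
  item 21: 7 − 6 = 1
  item 22: 7 − 1 = 6
Scored items: 4, 2, 2, 4, 6, 4, 6, 5, 6, 6, 5, 2, 3, 1, 1, 2, 1, 3, 4, 2, 1, 6
Total = 4 + 2 + 2 + 4 + 6 + 4 + 6 + 5 + 6 + 6 + 5 + 2 + 3 + 1 + 1 + 2 + 1 + 3 + 4 + 2 + 1 + 6 = 76

76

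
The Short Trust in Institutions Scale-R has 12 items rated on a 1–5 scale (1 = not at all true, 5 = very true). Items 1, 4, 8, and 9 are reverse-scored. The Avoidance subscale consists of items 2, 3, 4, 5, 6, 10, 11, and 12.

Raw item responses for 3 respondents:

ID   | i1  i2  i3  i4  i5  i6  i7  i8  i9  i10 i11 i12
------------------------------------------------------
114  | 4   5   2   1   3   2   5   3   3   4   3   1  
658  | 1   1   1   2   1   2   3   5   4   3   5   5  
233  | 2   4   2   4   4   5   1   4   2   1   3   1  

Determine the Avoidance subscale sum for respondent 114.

25

Respondent 114 raw: 4, 5, 2, 1, 3, 2, 5, 3, 3, 4, 3, 1.
Avoidance items: 2, 3, 4, 5, 6, 10, 11, 12.
Reverse-coded (reversed = (1+5) − raw = 6 − raw):
  item 2: 5
  item 3: 2
  item 4: 6 − 1 = 5
  item 5: 3
  item 6: 2
  item 10: 4
  item 11: 3
  item 12: 1
Sum = 5 + 2 + 5 + 3 + 2 + 4 + 3 + 1 = 25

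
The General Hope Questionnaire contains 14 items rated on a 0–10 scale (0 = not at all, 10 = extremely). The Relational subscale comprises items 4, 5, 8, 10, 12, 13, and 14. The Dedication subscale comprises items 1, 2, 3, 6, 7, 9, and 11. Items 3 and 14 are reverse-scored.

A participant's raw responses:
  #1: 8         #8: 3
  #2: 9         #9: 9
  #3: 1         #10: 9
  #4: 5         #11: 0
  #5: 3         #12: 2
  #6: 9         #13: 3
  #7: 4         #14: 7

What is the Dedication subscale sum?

48

Dedication items: 1, 2, 3, 6, 7, 9, 11.
Of these, item 3 is reverse-scored; reversed = (0+10) − raw = 10 − raw.
  item 1: 8
  item 2: 9
  item 3: 10 − 1 = 9
  item 6: 9
  item 7: 4
  item 9: 9
  item 11: 0
Sum = 8 + 9 + 9 + 9 + 4 + 9 + 0 = 48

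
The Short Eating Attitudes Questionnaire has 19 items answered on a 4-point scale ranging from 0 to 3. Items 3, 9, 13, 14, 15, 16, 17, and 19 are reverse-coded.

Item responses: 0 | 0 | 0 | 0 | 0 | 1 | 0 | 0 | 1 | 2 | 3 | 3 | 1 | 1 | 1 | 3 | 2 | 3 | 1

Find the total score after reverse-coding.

26

Raw sum = 22. Reverse-coded items: 3, 9, 13, 14, 15, 16, 17, 19; their raw sum = 10.
Each reversal replaces raw with 3 − raw, changing the total by 3 − 2·raw per item.
Total = 22 + 8·3 − 2·10 = 22 + 24 − 20 = 26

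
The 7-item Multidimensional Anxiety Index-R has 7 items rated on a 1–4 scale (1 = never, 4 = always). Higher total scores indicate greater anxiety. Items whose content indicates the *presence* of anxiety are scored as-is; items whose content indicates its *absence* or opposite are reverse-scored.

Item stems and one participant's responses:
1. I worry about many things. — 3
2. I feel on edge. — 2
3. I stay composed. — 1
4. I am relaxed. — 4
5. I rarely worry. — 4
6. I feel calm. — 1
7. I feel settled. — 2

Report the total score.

Items 3, 4, 5, 6, 7 describe the absence/opposite of anxiety → reverse-score.
on a 1–4 scale, reversed = 5 − raw.
  item 1: 3
  item 2: 2
  item 3: 5 − 1 = 4
  item 4: 5 − 4 = 1
  item 5: 5 − 4 = 1
  item 6: 5 − 1 = 4
  item 7: 5 − 2 = 3
Total = 3 + 2 + 4 + 1 + 1 + 4 + 3 = 18

18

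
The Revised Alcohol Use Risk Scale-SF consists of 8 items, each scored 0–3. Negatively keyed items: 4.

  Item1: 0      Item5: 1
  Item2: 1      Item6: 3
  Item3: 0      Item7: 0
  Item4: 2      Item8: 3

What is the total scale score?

Reversing item 4 with 3 − raw:
Total = 0 + 1 + 0 + (3−2) + 1 + 3 + 0 + 3
      = 0 + 1 + 0 + 1 + 1 + 3 + 0 + 3 = 9

9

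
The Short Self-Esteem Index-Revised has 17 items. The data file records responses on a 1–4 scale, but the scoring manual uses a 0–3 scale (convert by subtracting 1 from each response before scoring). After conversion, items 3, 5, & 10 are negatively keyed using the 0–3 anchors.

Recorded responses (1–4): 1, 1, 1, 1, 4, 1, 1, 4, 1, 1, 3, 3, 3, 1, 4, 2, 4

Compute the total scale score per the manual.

22

Convert to 0–3: 0, 0, 0, 0, 3, 0, 0, 3, 0, 0, 2, 2, 2, 0, 3, 1, 3
Reverse-coded (reverse-coded value = 3 − response):
  item 3: 3 − 0 = 3
  item 5: 3 − 3 = 0
  item 10: 3 − 0 = 3
Scored: 0, 0, 3, 0, 0, 0, 0, 3, 0, 3, 2, 2, 2, 0, 3, 1, 3
Total = 22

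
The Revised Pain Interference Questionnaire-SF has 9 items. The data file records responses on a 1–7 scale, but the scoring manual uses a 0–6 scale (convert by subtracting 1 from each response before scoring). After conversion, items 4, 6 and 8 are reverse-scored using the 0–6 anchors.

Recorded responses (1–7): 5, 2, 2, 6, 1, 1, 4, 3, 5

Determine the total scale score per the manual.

24

Convert to 0–6: 4, 1, 1, 5, 0, 0, 3, 2, 4
Reverse-coded (reverse-coded value = 6 − response):
  item 4: 6 − 5 = 1
  item 6: 6 − 0 = 6
  item 8: 6 − 2 = 4
Scored: 4, 1, 1, 1, 0, 6, 3, 4, 4
Total = 24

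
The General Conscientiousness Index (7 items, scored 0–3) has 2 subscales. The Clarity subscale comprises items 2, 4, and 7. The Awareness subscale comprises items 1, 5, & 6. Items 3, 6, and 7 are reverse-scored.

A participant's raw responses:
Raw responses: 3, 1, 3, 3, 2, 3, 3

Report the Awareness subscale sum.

5

Awareness items: 1, 5, 6.
Of these, item 6 is reverse-scored; reverse-coded value = 3 − response.
  item 1: 3
  item 5: 2
  item 6: 3 − 3 = 0
Sum = 3 + 2 + 0 = 5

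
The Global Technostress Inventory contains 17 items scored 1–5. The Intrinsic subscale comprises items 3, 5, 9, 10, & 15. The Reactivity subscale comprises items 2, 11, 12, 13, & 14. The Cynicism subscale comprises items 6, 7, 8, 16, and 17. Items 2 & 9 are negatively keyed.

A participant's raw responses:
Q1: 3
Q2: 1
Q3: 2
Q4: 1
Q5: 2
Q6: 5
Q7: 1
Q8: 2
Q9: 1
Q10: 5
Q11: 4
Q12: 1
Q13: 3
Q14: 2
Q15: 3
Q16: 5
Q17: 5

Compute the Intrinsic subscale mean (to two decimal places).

3.40

Intrinsic items: 3, 5, 9, 10, 15.
Of these, item 9 is negatively keyed; on a 1–5 scale, reversed = 6 − raw.
  item 3: 2
  item 5: 2
  item 9: 6 − 1 = 5
  item 10: 5
  item 15: 3
Sum = 2 + 2 + 5 + 5 + 3 = 17
Mean = 17 / 5 = 3.40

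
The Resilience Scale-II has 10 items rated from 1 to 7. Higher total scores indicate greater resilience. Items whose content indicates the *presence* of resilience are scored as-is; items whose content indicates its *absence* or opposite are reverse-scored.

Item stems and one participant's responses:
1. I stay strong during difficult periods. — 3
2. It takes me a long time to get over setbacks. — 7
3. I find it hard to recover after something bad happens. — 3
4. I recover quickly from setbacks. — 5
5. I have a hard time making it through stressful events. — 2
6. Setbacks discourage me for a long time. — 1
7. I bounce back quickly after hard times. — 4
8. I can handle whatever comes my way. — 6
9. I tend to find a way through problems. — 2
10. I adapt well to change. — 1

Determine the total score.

Items 2, 3, 5, 6 describe the absence/opposite of resilience → reverse-score.
reversed = (1+7) − raw = 8 − raw.
  item 1: 3
  item 2: 8 − 7 = 1
  item 3: 8 − 3 = 5
  item 4: 5
  item 5: 8 − 2 = 6
  item 6: 8 − 1 = 7
  item 7: 4
  item 8: 6
  item 9: 2
  item 10: 1
Total = 3 + 1 + 5 + 5 + 6 + 7 + 4 + 6 + 2 + 1 = 40

40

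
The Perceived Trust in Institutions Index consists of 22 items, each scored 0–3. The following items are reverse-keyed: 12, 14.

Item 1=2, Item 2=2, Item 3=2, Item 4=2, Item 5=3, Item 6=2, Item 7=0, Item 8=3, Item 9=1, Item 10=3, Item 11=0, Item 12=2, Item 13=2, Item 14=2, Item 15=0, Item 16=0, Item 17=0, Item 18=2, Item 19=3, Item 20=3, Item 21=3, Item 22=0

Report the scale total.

35

Apply reverse scoring (on a 0–3 scale, reversed = 3 − raw):
  item 12: 3 − 2 = 1
  item 14: 3 − 2 = 1
After reverse-coding: 2, 2, 2, 2, 3, 2, 0, 3, 1, 3, 0, 1, 2, 1, 0, 0, 0, 2, 3, 3, 3, 0
Total = 2 + 2 + 2 + 2 + 3 + 2 + 0 + 3 + 1 + 3 + 0 + 1 + 2 + 1 + 0 + 0 + 0 + 2 + 3 + 3 + 3 + 0 = 35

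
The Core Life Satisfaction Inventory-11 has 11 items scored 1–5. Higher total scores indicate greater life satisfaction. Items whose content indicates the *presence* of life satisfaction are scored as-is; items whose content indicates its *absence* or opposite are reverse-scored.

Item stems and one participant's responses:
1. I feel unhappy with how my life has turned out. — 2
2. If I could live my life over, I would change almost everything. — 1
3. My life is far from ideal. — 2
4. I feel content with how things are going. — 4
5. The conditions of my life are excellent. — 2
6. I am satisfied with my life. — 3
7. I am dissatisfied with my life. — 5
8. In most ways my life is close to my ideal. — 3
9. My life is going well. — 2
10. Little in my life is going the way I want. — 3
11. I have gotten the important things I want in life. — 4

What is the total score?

Items 1, 2, 3, 7, 10 describe the absence/opposite of life satisfaction → reverse-score.
reverse-coded value = 6 − response.
  item 1: 6 − 2 = 4
  item 2: 6 − 1 = 5
  item 3: 6 − 2 = 4
  item 4: 4
  item 5: 2
  item 6: 3
  item 7: 6 − 5 = 1
  item 8: 3
  item 9: 2
  item 10: 6 − 3 = 3
  item 11: 4
Total = 4 + 5 + 4 + 4 + 2 + 3 + 1 + 3 + 2 + 3 + 4 = 35

35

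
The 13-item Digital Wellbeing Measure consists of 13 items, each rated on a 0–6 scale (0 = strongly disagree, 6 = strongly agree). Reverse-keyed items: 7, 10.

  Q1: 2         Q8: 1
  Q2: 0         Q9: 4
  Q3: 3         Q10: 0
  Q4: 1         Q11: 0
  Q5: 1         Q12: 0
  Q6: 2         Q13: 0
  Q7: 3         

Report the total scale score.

23

Raw sum = 17. Reverse-keyed items: 7, 10; their raw sum = 3.
Each reversal replaces raw with 6 − raw, changing the total by 6 − 2·raw per item.
Total = 17 + 2·6 − 2·3 = 17 + 12 − 6 = 23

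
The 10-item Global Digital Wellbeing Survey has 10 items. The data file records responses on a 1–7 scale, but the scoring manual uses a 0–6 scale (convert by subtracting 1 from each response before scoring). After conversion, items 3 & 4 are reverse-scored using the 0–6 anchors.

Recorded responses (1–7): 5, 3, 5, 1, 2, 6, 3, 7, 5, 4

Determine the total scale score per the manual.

35

Convert to 0–6: 4, 2, 4, 0, 1, 5, 2, 6, 4, 3
Reverse-coded (reversed = (0+6) − raw = 6 − raw):
  item 3: 6 − 4 = 2
  item 4: 6 − 0 = 6
Scored: 4, 2, 2, 6, 1, 5, 2, 6, 4, 3
Total = 35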